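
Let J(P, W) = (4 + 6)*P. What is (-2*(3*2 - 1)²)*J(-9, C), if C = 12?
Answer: 4500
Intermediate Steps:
J(P, W) = 10*P
(-2*(3*2 - 1)²)*J(-9, C) = (-2*(3*2 - 1)²)*(10*(-9)) = -2*(6 - 1)²*(-90) = -2*5²*(-90) = -2*25*(-90) = -50*(-90) = 4500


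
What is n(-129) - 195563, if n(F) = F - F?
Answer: -195563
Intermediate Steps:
n(F) = 0
n(-129) - 195563 = 0 - 195563 = -195563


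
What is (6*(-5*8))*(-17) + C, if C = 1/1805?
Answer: 7364401/1805 ≈ 4080.0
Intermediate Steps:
C = 1/1805 ≈ 0.00055402
(6*(-5*8))*(-17) + C = (6*(-5*8))*(-17) + 1/1805 = (6*(-40))*(-17) + 1/1805 = -240*(-17) + 1/1805 = 4080 + 1/1805 = 7364401/1805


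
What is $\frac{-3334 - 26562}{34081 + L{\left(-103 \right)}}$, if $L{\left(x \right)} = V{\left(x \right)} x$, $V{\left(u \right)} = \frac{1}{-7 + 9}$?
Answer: $- \frac{59792}{68059} \approx -0.87853$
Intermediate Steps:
$V{\left(u \right)} = \frac{1}{2}$
$L{\left(x \right)} = \frac{x}{2}$
$\frac{-3334 - 26562}{34081 + L{\left(-103 \right)}} = \frac{-3334 - 26562}{34081 + \frac{1}{2} \left(-103\right)} = - \frac{29896}{34081 - \frac{103}{2}} = - \frac{29896}{\frac{68059}{2}} = \left(-29896\right) \frac{2}{68059} = - \frac{59792}{68059}$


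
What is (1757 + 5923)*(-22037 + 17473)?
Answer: -35051520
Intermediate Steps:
(1757 + 5923)*(-22037 + 17473) = 7680*(-4564) = -35051520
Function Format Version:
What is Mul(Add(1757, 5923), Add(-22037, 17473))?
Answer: -35051520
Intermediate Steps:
Mul(Add(1757, 5923), Add(-22037, 17473)) = Mul(7680, -4564) = -35051520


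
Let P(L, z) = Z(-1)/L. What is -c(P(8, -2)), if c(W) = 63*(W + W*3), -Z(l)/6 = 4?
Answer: 756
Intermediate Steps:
Z(l) = -24 (Z(l) = -6*4 = -24)
P(L, z) = -24/L
c(W) = 252*W (c(W) = 63*(W + 3*W) = 63*(4*W) = 252*W)
-c(P(8, -2)) = -252*(-24/8) = -252*(-24*1/8) = -252*(-3) = -1*(-756) = 756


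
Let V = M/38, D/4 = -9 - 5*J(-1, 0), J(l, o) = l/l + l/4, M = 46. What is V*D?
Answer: -1173/19 ≈ -61.737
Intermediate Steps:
J(l, o) = 1 + l/4 (J(l, o) = 1 + l*(¼) = 1 + l/4)
D = -51 (D = 4*(-9 - 5*(1 + (¼)*(-1))) = 4*(-9 - 5*(1 - ¼)) = 4*(-9 - 5*¾) = 4*(-9 - 15/4) = 4*(-51/4) = -51)
V = 23/19 (V = 46/38 = 46*(1/38) = 23/19 ≈ 1.2105)
V*D = (23/19)*(-51) = -1173/19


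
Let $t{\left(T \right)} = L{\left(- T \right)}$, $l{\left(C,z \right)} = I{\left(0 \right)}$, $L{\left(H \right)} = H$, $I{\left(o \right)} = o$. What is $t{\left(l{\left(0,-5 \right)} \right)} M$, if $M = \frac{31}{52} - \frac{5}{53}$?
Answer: $0$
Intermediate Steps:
$l{\left(C,z \right)} = 0$
$t{\left(T \right)} = - T$
$M = \frac{1383}{2756}$ ($M = 31 \cdot \frac{1}{52} - \frac{5}{53} = \frac{31}{52} - \frac{5}{53} = \frac{1383}{2756} \approx 0.50181$)
$t{\left(l{\left(0,-5 \right)} \right)} M = \left(-1\right) 0 \cdot \frac{1383}{2756} = 0 \cdot \frac{1383}{2756} = 0$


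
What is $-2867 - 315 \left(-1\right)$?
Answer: $-2552$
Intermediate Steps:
$-2867 - 315 \left(-1\right) = -2867 - -315 = -2867 + 315 = -2552$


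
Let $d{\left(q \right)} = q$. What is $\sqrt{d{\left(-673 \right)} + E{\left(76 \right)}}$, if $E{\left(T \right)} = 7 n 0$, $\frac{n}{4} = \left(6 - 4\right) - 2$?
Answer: $i \sqrt{673} \approx 25.942 i$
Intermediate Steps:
$n = 0$ ($n = 4 \left(\left(6 - 4\right) - 2\right) = 4 \left(2 - 2\right) = 4 \cdot 0 = 0$)
$E{\left(T \right)} = 0$ ($E{\left(T \right)} = 7 \cdot 0 \cdot 0 = 0 \cdot 0 = 0$)
$\sqrt{d{\left(-673 \right)} + E{\left(76 \right)}} = \sqrt{-673 + 0} = \sqrt{-673} = i \sqrt{673}$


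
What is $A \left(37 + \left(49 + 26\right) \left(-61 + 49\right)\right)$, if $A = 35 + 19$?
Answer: $-46602$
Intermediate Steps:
$A = 54$
$A \left(37 + \left(49 + 26\right) \left(-61 + 49\right)\right) = 54 \left(37 + \left(49 + 26\right) \left(-61 + 49\right)\right) = 54 \left(37 + 75 \left(-12\right)\right) = 54 \left(37 - 900\right) = 54 \left(-863\right) = -46602$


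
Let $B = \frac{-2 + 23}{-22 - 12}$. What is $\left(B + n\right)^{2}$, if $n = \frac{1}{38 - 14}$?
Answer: $\frac{55225}{166464} \approx 0.33175$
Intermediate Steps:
$n = \frac{1}{24} \approx 0.041667$
$B = - \frac{21}{34}$ ($B = \frac{21}{-34} = 21 \left(- \frac{1}{34}\right) = - \frac{21}{34} \approx -0.61765$)
$\left(B + n\right)^{2} = \left(- \frac{21}{34} + \frac{1}{24}\right)^{2} = \left(- \frac{235}{408}\right)^{2} = \frac{55225}{166464}$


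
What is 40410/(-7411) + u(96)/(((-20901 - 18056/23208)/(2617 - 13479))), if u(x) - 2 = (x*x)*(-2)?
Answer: -22197554456160/2316359927 ≈ -9583.0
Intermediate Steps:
u(x) = 2 - 2*x**2 (u(x) = 2 + (x*x)*(-2) = 2 + x**2*(-2) = 2 - 2*x**2)
40410/(-7411) + u(96)/(((-20901 - 18056/23208)/(2617 - 13479))) = 40410/(-7411) + (2 - 2*96**2)/(((-20901 - 18056/23208)/(2617 - 13479))) = 40410*(-1/7411) + (2 - 2*9216)/(((-20901 - 18056*1/23208)/(-10862))) = -40410/7411 + (2 - 18432)/(((-20901 - 2257/2901)*(-1/10862))) = -40410/7411 - 18430/((-60636058/2901*(-1/10862))) = -40410/7411 - 18430/30318029/15755331 = -40410/7411 - 18430*15755331/30318029 = -40410/7411 - 2993512890/312557 = -22197554456160/2316359927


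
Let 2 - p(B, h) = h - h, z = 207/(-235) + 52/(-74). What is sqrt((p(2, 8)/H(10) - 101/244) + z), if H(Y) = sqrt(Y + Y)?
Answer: sqrt(-2247724373245 + 225055084820*sqrt(5))/1060790 ≈ 1.2451*I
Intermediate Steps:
z = -13769/8695 (z = 207*(-1/235) + 52*(-1/74) = -207/235 - 26/37 = -13769/8695 ≈ -1.5836)
p(B, h) = 2 (p(B, h) = 2 - (h - h) = 2 - 1*0 = 2 + 0 = 2)
H(Y) = sqrt(2)*sqrt(Y) (H(Y) = sqrt(2*Y) = sqrt(2)*sqrt(Y))
sqrt((p(2, 8)/H(10) - 101/244) + z) = sqrt((2/((sqrt(2)*sqrt(10))) - 101/244) - 13769/8695) = sqrt((2/((2*sqrt(5))) - 101*1/244) - 13769/8695) = sqrt((2*(sqrt(5)/10) - 101/244) - 13769/8695) = sqrt((sqrt(5)/5 - 101/244) - 13769/8695) = sqrt((-101/244 + sqrt(5)/5) - 13769/8695) = sqrt(-4237831/2121580 + sqrt(5)/5)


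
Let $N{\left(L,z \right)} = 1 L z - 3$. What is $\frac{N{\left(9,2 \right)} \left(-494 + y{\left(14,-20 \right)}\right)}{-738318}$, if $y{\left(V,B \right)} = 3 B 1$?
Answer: $\frac{1385}{123053} \approx 0.011255$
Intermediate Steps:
$y{\left(V,B \right)} = 3 B$
$N{\left(L,z \right)} = -3 + L z$ ($N{\left(L,z \right)} = L z - 3 = -3 + L z$)
$\frac{N{\left(9,2 \right)} \left(-494 + y{\left(14,-20 \right)}\right)}{-738318} = \frac{\left(-3 + 9 \cdot 2\right) \left(-494 + 3 \left(-20\right)\right)}{-738318} = \left(-3 + 18\right) \left(-494 - 60\right) \left(- \frac{1}{738318}\right) = 15 \left(-554\right) \left(- \frac{1}{738318}\right) = \left(-8310\right) \left(- \frac{1}{738318}\right) = \frac{1385}{123053}$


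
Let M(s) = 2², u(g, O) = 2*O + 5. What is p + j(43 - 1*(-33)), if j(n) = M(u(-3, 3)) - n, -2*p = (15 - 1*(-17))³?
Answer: -16456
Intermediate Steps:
u(g, O) = 5 + 2*O
p = -16384 (p = -(15 - 1*(-17))³/2 = -(15 + 17)³/2 = -½*32³ = -½*32768 = -16384)
M(s) = 4
j(n) = 4 - n
p + j(43 - 1*(-33)) = -16384 + (4 - (43 - 1*(-33))) = -16384 + (4 - (43 + 33)) = -16384 + (4 - 1*76) = -16384 + (4 - 76) = -16384 - 72 = -16456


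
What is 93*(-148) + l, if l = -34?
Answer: -13798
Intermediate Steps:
93*(-148) + l = 93*(-148) - 34 = -13764 - 34 = -13798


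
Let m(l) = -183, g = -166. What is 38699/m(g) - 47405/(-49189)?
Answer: -1894889996/9001587 ≈ -210.51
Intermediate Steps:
38699/m(g) - 47405/(-49189) = 38699/(-183) - 47405/(-49189) = 38699*(-1/183) - 47405*(-1/49189) = -38699/183 + 47405/49189 = -1894889996/9001587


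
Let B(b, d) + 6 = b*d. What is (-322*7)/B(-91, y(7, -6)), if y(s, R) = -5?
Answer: -2254/449 ≈ -5.0200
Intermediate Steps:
B(b, d) = -6 + b*d
(-322*7)/B(-91, y(7, -6)) = (-322*7)/(-6 - 91*(-5)) = -2254/(-6 + 455) = -2254/449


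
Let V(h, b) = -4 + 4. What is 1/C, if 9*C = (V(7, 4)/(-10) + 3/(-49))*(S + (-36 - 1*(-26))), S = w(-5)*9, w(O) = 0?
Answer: 147/10 ≈ 14.700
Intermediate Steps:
V(h, b) = 0
S = 0 (S = 0*9 = 0)
C = 10/147 (C = ((0/(-10) + 3/(-49))*(0 + (-36 - 1*(-26))))/9 = ((0*(-1/10) + 3*(-1/49))*(0 + (-36 + 26)))/9 = ((0 - 3/49)*(0 - 10))/9 = (-3/49*(-10))/9 = (1/9)*(30/49) = 10/147 ≈ 0.068027)
1/C = 1/(10/147) = 147/10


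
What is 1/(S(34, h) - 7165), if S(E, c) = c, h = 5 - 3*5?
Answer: -1/7175 ≈ -0.00013937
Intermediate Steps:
h = -10 (h = 5 - 15 = -10)
1/(S(34, h) - 7165) = 1/(-10 - 7165) = 1/(-7175) = -1/7175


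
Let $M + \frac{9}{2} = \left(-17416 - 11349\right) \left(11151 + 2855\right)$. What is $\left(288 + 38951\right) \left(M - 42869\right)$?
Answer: $- \frac{31620784524553}{2} \approx -1.581 \cdot 10^{13}$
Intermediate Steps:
$M = - \frac{805765189}{2}$ ($M = - \frac{9}{2} + \left(-17416 - 11349\right) \left(11151 + 2855\right) = - \frac{9}{2} - 402882590 = - \frac{805765189}{2} \approx -4.0288 \cdot 10^{8}$)
$\left(288 + 38951\right) \left(M - 42869\right) = \left(288 + 38951\right) \left(- \frac{805765189}{2} - 42869\right) = 39239 \left(- \frac{805850927}{2}\right) = - \frac{31620784524553}{2}$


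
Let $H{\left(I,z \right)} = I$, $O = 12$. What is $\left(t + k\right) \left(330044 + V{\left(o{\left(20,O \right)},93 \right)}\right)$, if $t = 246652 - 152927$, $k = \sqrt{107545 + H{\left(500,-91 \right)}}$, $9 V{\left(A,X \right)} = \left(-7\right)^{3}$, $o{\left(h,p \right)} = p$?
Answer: $\frac{278368217425}{9} + \frac{145532597 \sqrt{5}}{3} \approx 3.1038 \cdot 10^{10}$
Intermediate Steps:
$V{\left(A,X \right)} = - \frac{343}{9}$ ($V{\left(A,X \right)} = \frac{\left(-7\right)^{3}}{9} = \frac{1}{9} \left(-343\right) = - \frac{343}{9}$)
$k = 147 \sqrt{5}$ ($k = \sqrt{107545 + 500} = \sqrt{108045} = 147 \sqrt{5} \approx 328.7$)
$t = 93725$ ($t = 246652 - 152927 = 93725$)
$\left(t + k\right) \left(330044 + V{\left(o{\left(20,O \right)},93 \right)}\right) = \left(93725 + 147 \sqrt{5}\right) \left(330044 - \frac{343}{9}\right) = \left(93725 + 147 \sqrt{5}\right) \frac{2970053}{9} = \frac{278368217425}{9} + \frac{145532597 \sqrt{5}}{3}$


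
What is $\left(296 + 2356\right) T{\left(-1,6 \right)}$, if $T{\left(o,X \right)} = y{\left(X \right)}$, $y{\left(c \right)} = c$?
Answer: $15912$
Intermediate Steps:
$T{\left(o,X \right)} = X$
$\left(296 + 2356\right) T{\left(-1,6 \right)} = \left(296 + 2356\right) 6 = 2652 \cdot 6 = 15912$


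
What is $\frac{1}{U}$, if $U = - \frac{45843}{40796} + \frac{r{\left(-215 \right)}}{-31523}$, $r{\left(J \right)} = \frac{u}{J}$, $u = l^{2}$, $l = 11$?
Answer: $- \frac{39498949460}{44384782117} \approx -0.88992$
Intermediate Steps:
$u = 121$ ($u = 11^{2} = 121$)
$r{\left(J \right)} = \frac{121}{J}$
$U = - \frac{44384782117}{39498949460}$ ($U = - \frac{45843}{40796} + \frac{121 \frac{1}{-215}}{-31523} = \left(-45843\right) \frac{1}{40796} + 121 \left(- \frac{1}{215}\right) \left(- \frac{1}{31523}\right) = - \frac{6549}{5828} - - \frac{121}{6777445} = - \frac{6549}{5828} + \frac{121}{6777445} = - \frac{44384782117}{39498949460} \approx -1.1237$)
$\frac{1}{U} = \frac{1}{- \frac{44384782117}{39498949460}} = - \frac{39498949460}{44384782117}$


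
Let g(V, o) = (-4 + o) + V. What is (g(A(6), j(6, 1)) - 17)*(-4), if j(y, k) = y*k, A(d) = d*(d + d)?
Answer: -228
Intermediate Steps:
A(d) = 2*d² (A(d) = d*(2*d) = 2*d²)
j(y, k) = k*y
g(V, o) = -4 + V + o
(g(A(6), j(6, 1)) - 17)*(-4) = ((-4 + 2*6² + 1*6) - 17)*(-4) = ((-4 + 2*36 + 6) - 17)*(-4) = ((-4 + 72 + 6) - 17)*(-4) = (74 - 17)*(-4) = 57*(-4) = -228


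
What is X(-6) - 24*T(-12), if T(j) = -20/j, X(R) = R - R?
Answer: -40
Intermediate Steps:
X(R) = 0
X(-6) - 24*T(-12) = 0 - (-480)/(-12) = 0 - (-480)*(-1)/12 = 0 - 24*5/3 = 0 - 40 = -40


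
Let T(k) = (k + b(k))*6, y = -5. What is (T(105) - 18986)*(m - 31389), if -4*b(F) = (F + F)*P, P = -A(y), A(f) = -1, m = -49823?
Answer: 1516309252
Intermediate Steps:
P = 1 (P = -1*(-1) = 1)
b(F) = -F/2 (b(F) = -(F + F)/4 = -2*F/4 = -F/2)
T(k) = 3*k (T(k) = (k - k/2)*6 = (k/2)*6 = 3*k)
(T(105) - 18986)*(m - 31389) = (3*105 - 18986)*(-49823 - 31389) = (315 - 18986)*(-81212) = -18671*(-81212) = 1516309252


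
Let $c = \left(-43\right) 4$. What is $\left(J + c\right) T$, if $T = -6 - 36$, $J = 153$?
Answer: $798$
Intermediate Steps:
$c = -172$
$T = -42$ ($T = -6 - 36 = -42$)
$\left(J + c\right) T = \left(153 - 172\right) \left(-42\right) = \left(-19\right) \left(-42\right) = 798$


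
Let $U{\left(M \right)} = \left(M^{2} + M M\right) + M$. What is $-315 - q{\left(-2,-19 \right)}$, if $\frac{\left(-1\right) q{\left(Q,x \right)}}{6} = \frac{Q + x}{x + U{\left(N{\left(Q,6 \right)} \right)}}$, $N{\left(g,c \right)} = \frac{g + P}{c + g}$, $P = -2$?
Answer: $-308$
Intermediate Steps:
$N{\left(g,c \right)} = \frac{-2 + g}{c + g}$ ($N{\left(g,c \right)} = \frac{g - 2}{c + g} = \frac{-2 + g}{c + g}$)
$U{\left(M \right)} = M + 2 M^{2}$ ($U{\left(M \right)} = \left(M^{2} + M^{2}\right) + M = 2 M^{2} + M = M + 2 M^{2}$)
$q{\left(Q,x \right)} = - \frac{6 \left(Q + x\right)}{x + \frac{\left(1 + \frac{2 \left(-2 + Q\right)}{6 + Q}\right) \left(-2 + Q\right)}{6 + Q}}$ ($q{\left(Q,x \right)} = - 6 \frac{Q + x}{x + \frac{-2 + Q}{6 + Q} \left(1 + 2 \frac{-2 + Q}{6 + Q}\right)} = - 6 \frac{Q + x}{x + \frac{-2 + Q}{6 + Q} \left(1 + \frac{2 \left(-2 + Q\right)}{6 + Q}\right)} = - 6 \frac{Q + x}{x + \frac{\left(1 + \frac{2 \left(-2 + Q\right)}{6 + Q}\right) \left(-2 + Q\right)}{6 + Q}} = - \frac{6 \left(Q + x\right)}{x + \frac{\left(1 + \frac{2 \left(-2 + Q\right)}{6 + Q}\right) \left(-2 + Q\right)}{6 + Q}}$)
$-315 - q{\left(-2,-19 \right)} = -315 - \frac{6 \left(6 - 2\right)^{2} \left(\left(-1\right) \left(-2\right) - -19\right)}{- 19 \left(6 - 2\right)^{2} + \left(-2 - 2\right) \left(2 + 3 \left(-2\right)\right)} = -315 - \frac{6 \cdot 4^{2} \left(2 + 19\right)}{- 19 \cdot 4^{2} - 4 \left(2 - 6\right)} = -315 - 6 \cdot 16 \frac{1}{\left(-19\right) 16 - -16} \cdot 21 = -315 - 6 \cdot 16 \frac{1}{-304 + 16} \cdot 21 = -315 - 6 \cdot 16 \frac{1}{-288} \cdot 21 = -315 - 6 \cdot 16 \left(- \frac{1}{288}\right) 21 = -315 - -7 = -315 + 7 = -308$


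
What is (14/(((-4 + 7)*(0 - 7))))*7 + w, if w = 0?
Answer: -14/3 ≈ -4.6667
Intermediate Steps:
(14/(((-4 + 7)*(0 - 7))))*7 + w = (14/(((-4 + 7)*(0 - 7))))*7 + 0 = (14/((3*(-7))))*7 + 0 = (14/(-21))*7 + 0 = (14*(-1/21))*7 + 0 = -⅔*7 + 0 = -14/3 + 0 = -14/3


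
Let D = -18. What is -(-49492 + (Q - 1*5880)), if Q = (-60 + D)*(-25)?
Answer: 53422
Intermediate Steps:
Q = 1950 (Q = (-60 - 18)*(-25) = -78*(-25) = 1950)
-(-49492 + (Q - 1*5880)) = -(-49492 + (1950 - 1*5880)) = -(-49492 + (1950 - 5880)) = -(-49492 - 3930) = -1*(-53422) = 53422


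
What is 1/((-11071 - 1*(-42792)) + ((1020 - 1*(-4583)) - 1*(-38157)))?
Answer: 1/75481 ≈ 1.3248e-5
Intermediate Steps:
1/((-11071 - 1*(-42792)) + ((1020 - 1*(-4583)) - 1*(-38157))) = 1/((-11071 + 42792) + ((1020 + 4583) + 38157)) = 1/(31721 + (5603 + 38157)) = 1/(31721 + 43760) = 1/75481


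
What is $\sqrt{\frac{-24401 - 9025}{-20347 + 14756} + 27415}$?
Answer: $\frac{\sqrt{857160073381}}{5591} \approx 165.59$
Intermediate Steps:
$\sqrt{\frac{-24401 - 9025}{-20347 + 14756} + 27415} = \sqrt{- \frac{33426}{-5591} + 27415} = \sqrt{\left(-33426\right) \left(- \frac{1}{5591}\right) + 27415} = \sqrt{\frac{33426}{5591} + 27415} = \sqrt{\frac{153310691}{5591}} = \frac{\sqrt{857160073381}}{5591}$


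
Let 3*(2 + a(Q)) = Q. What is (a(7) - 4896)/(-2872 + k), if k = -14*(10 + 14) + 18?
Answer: 14687/9570 ≈ 1.5347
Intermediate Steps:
a(Q) = -2 + Q/3
k = -318 (k = -14*24 + 18 = -336 + 18 = -318)
(a(7) - 4896)/(-2872 + k) = ((-2 + (⅓)*7) - 4896)/(-2872 - 318) = ((-2 + 7/3) - 4896)/(-3190) = (⅓ - 4896)*(-1/3190) = -14687/3*(-1/3190) = 14687/9570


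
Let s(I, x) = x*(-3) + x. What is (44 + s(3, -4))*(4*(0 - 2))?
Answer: -416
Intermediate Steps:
s(I, x) = -2*x (s(I, x) = -3*x + x = -2*x)
(44 + s(3, -4))*(4*(0 - 2)) = (44 - 2*(-4))*(4*(0 - 2)) = (44 + 8)*(4*(-2)) = 52*(-8) = -416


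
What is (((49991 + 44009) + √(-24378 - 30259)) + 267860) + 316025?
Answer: 677885 + I*√54637 ≈ 6.7789e+5 + 233.75*I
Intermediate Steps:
(((49991 + 44009) + √(-24378 - 30259)) + 267860) + 316025 = ((94000 + √(-54637)) + 267860) + 316025 = ((94000 + I*√54637) + 267860) + 316025 = (361860 + I*√54637) + 316025 = 677885 + I*√54637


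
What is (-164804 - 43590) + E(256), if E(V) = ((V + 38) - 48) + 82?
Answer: -208066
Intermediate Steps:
E(V) = 72 + V (E(V) = ((38 + V) - 48) + 82 = (-10 + V) + 82 = 72 + V)
(-164804 - 43590) + E(256) = (-164804 - 43590) + (72 + 256) = -208394 + 328 = -208066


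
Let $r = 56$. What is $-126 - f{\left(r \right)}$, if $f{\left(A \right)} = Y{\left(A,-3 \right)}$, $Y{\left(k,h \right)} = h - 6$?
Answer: $-117$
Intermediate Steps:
$Y{\left(k,h \right)} = -6 + h$
$f{\left(A \right)} = -9$ ($f{\left(A \right)} = -6 - 3 = -9$)
$-126 - f{\left(r \right)} = -126 - -9 = -126 + 9 = -117$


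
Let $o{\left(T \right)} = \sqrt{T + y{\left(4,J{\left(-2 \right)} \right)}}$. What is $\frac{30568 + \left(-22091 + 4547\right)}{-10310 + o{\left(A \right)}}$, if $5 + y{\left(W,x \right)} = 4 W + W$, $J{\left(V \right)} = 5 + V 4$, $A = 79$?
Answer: $- \frac{67138720}{53148003} - \frac{6512 \sqrt{94}}{53148003} \approx -1.2644$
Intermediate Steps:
$J{\left(V \right)} = 5 + 4 V$
$y{\left(W,x \right)} = -5 + 5 W$ ($y{\left(W,x \right)} = -5 + \left(4 W + W\right) = -5 + 5 W$)
$o{\left(T \right)} = \sqrt{15 + T}$ ($o{\left(T \right)} = \sqrt{T + \left(-5 + 5 \cdot 4\right)} = \sqrt{T + \left(-5 + 20\right)} = \sqrt{T + 15} = \sqrt{15 + T}$)
$\frac{30568 + \left(-22091 + 4547\right)}{-10310 + o{\left(A \right)}} = \frac{30568 + \left(-22091 + 4547\right)}{-10310 + \sqrt{15 + 79}} = \frac{30568 - 17544}{-10310 + \sqrt{94}} = \frac{13024}{-10310 + \sqrt{94}}$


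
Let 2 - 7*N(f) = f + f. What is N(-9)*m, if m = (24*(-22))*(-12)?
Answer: 126720/7 ≈ 18103.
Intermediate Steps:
m = 6336 (m = -528*(-12) = 6336)
N(f) = 2/7 - 2*f/7 (N(f) = 2/7 - (f + f)/7 = 2/7 - 2*f/7)
N(-9)*m = (2/7 - 2/7*(-9))*6336 = (2/7 + 18/7)*6336 = (20/7)*6336 = 126720/7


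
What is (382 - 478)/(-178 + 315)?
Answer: -96/137 ≈ -0.70073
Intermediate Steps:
(382 - 478)/(-178 + 315) = -96/137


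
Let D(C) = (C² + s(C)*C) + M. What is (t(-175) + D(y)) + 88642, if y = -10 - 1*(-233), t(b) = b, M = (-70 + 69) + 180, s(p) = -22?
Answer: 133469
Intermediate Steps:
M = 179 (M = -1 + 180 = 179)
y = 223 (y = -10 + 233 = 223)
D(C) = 179 + C² - 22*C (D(C) = (C² - 22*C) + 179 = 179 + C² - 22*C)
(t(-175) + D(y)) + 88642 = (-175 + (179 + 223² - 22*223)) + 88642 = (-175 + (179 + 49729 - 4906)) + 88642 = (-175 + 45002) + 88642 = 44827 + 88642 = 133469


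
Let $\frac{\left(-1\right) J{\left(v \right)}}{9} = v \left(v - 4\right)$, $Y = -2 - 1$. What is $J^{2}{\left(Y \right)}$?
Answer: $35721$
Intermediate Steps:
$Y = -3$ ($Y = -2 - 1 = -3$)
$J{\left(v \right)} = - 9 v \left(-4 + v\right)$ ($J{\left(v \right)} = - 9 v \left(v - 4\right) = - 9 v \left(-4 + v\right)$)
$J^{2}{\left(Y \right)} = \left(9 \left(-3\right) \left(4 - -3\right)\right)^{2} = \left(9 \left(-3\right) \left(4 + 3\right)\right)^{2} = \left(9 \left(-3\right) 7\right)^{2} = \left(-189\right)^{2} = 35721$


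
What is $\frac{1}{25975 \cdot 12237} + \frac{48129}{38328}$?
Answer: $\frac{5099365024001}{4060929214200} \approx 1.2557$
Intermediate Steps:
$\frac{1}{25975 \cdot 12237} + \frac{48129}{38328} = \frac{1}{25975} \cdot \frac{1}{12237} + 48129 \cdot \frac{1}{38328} = \frac{1}{317856075} + \frac{16043}{12776} = \frac{5099365024001}{4060929214200}$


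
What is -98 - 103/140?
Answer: -13823/140 ≈ -98.736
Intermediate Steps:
-98 - 103/140 = -13823/140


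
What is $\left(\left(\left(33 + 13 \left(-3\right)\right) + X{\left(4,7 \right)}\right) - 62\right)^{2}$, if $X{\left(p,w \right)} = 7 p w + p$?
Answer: $17424$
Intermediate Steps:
$X{\left(p,w \right)} = p + 7 p w$ ($X{\left(p,w \right)} = 7 p w + p = p + 7 p w$)
$\left(\left(\left(33 + 13 \left(-3\right)\right) + X{\left(4,7 \right)}\right) - 62\right)^{2} = \left(\left(\left(33 + 13 \left(-3\right)\right) + 4 \left(1 + 7 \cdot 7\right)\right) - 62\right)^{2} = \left(\left(\left(33 - 39\right) + 4 \left(1 + 49\right)\right) - 62\right)^{2} = \left(\left(-6 + 4 \cdot 50\right) - 62\right)^{2} = \left(\left(-6 + 200\right) - 62\right)^{2} = \left(194 - 62\right)^{2} = 132^{2} = 17424$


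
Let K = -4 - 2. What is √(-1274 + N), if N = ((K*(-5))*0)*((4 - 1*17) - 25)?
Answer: 7*I*√26 ≈ 35.693*I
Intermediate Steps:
K = -6
N = 0 (N = (-6*(-5)*0)*((4 - 1*17) - 25) = (30*0)*((4 - 17) - 25) = 0*(-13 - 25) = 0*(-38) = 0)
√(-1274 + N) = √(-1274 + 0) = √(-1274) = 7*I*√26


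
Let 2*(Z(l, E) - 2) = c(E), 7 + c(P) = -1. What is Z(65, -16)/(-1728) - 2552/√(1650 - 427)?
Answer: 1/864 - 2552*√1223/1223 ≈ -72.973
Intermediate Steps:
c(P) = -8 (c(P) = -7 - 1 = -8)
Z(l, E) = -2 (Z(l, E) = 2 + (½)*(-8) = 2 - 4 = -2)
Z(65, -16)/(-1728) - 2552/√(1650 - 427) = -2/(-1728) - 2552/√(1650 - 427) = -2*(-1/1728) - 2552*√1223/1223 = 1/864 - 2552*√1223/1223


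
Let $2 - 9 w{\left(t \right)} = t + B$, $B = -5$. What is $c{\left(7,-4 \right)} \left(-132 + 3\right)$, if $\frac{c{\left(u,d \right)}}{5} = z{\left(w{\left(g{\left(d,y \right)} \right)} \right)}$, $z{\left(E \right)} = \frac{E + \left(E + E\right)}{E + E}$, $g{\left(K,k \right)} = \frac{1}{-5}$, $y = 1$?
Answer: $- \frac{1935}{2} \approx -967.5$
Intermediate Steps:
$g{\left(K,k \right)} = - \frac{1}{5}$
$w{\left(t \right)} = \frac{7}{9} - \frac{t}{9}$ ($w{\left(t \right)} = \frac{2}{9} - \frac{t - 5}{9} = \frac{2}{9} - \frac{-5 + t}{9} = \frac{2}{9} - \left(- \frac{5}{9} + \frac{t}{9}\right) = \frac{7}{9} - \frac{t}{9}$)
$z{\left(E \right)} = \frac{3}{2}$ ($z{\left(E \right)} = \frac{E + 2 E}{2 E} = 3 E \frac{1}{2 E} = \frac{3}{2}$)
$c{\left(u,d \right)} = \frac{15}{2}$ ($c{\left(u,d \right)} = 5 \cdot \frac{3}{2} = \frac{15}{2}$)
$c{\left(7,-4 \right)} \left(-132 + 3\right) = \frac{15 \left(-132 + 3\right)}{2} = \frac{15}{2} \left(-129\right) = - \frac{1935}{2}$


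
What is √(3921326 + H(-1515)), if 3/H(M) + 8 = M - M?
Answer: √62741210/4 ≈ 1980.2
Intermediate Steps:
H(M) = -3/8 (H(M) = 3/(-8 + (M - M)) = 3/(-8 + 0) = 3/(-8) = 3*(-⅛) = -3/8)
√(3921326 + H(-1515)) = √(3921326 - 3/8) = √(31370605/8) = √62741210/4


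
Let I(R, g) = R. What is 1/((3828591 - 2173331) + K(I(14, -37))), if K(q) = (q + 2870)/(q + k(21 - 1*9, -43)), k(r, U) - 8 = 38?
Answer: 15/24829621 ≈ 6.0412e-7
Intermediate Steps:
k(r, U) = 46 (k(r, U) = 8 + 38 = 46)
K(q) = (2870 + q)/(46 + q) (K(q) = (q + 2870)/(q + 46) = (2870 + q)/(46 + q))
1/((3828591 - 2173331) + K(I(14, -37))) = 1/((3828591 - 2173331) + (2870 + 14)/(46 + 14)) = 1/(1655260 + 2884/60) = 1/(1655260 + (1/60)*2884) = 1/(1655260 + 721/15) = 1/(24829621/15) = 15/24829621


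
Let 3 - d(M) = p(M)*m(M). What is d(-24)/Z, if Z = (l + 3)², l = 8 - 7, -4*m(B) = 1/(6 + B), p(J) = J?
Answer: 5/24 ≈ 0.20833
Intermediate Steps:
m(B) = -1/(4*(6 + B))
l = 1
d(M) = 3 + M/(24 + 4*M) (d(M) = 3 - M*(-1/(24 + 4*M)) = 3 - (-1)*M/(24 + 4*M) = 3 + M/(24 + 4*M))
Z = 16 (Z = (1 + 3)² = 4² = 16)
d(-24)/Z = ((72 + 13*(-24))/(4*(6 - 24)))/16 = ((¼)*(72 - 312)/(-18))*(1/16) = ((¼)*(-1/18)*(-240))*(1/16) = (10/3)*(1/16) = 5/24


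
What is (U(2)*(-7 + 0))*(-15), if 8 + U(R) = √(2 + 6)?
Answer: -840 + 210*√2 ≈ -543.02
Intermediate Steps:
U(R) = -8 + 2*√2 (U(R) = -8 + √(2 + 6) = -8 + √8 = -8 + 2*√2)
(U(2)*(-7 + 0))*(-15) = ((-8 + 2*√2)*(-7 + 0))*(-15) = ((-8 + 2*√2)*(-7))*(-15) = (56 - 14*√2)*(-15) = -840 + 210*√2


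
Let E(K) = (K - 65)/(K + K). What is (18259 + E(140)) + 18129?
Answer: 2037743/56 ≈ 36388.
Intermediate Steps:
E(K) = (-65 + K)/(2*K) (E(K) = (-65 + K)/((2*K)) = (-65 + K)*(1/(2*K)) = (-65 + K)/(2*K))
(18259 + E(140)) + 18129 = (18259 + (½)*(-65 + 140)/140) + 18129 = (18259 + (½)*(1/140)*75) + 18129 = (18259 + 15/56) + 18129 = 1022519/56 + 18129 = 2037743/56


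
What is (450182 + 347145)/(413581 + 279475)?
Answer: 797327/693056 ≈ 1.1505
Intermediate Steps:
(450182 + 347145)/(413581 + 279475) = 797327/693056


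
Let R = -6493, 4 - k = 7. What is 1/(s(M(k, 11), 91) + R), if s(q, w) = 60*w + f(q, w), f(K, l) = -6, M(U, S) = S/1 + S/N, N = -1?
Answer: -1/1039 ≈ -0.00096246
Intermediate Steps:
k = -3 (k = 4 - 1*7 = 4 - 7 = -3)
M(U, S) = 0 (M(U, S) = S/1 + S/(-1) = S*1 + S*(-1) = S - S = 0)
s(q, w) = -6 + 60*w (s(q, w) = 60*w - 6 = -6 + 60*w)
1/(s(M(k, 11), 91) + R) = 1/((-6 + 60*91) - 6493) = 1/((-6 + 5460) - 6493) = 1/(5454 - 6493) = 1/(-1039) = -1/1039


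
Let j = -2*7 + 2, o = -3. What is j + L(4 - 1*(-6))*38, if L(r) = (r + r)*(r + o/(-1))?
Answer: 9868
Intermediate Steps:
j = -12 (j = -14 + 2 = -12)
L(r) = 2*r*(3 + r) (L(r) = (r + r)*(r - 3/(-1)) = (2*r)*(r - 3*(-1)) = (2*r)*(r + 3) = (2*r)*(3 + r) = 2*r*(3 + r))
j + L(4 - 1*(-6))*38 = -12 + (2*(4 - 1*(-6))*(3 + (4 - 1*(-6))))*38 = -12 + (2*(4 + 6)*(3 + (4 + 6)))*38 = -12 + (2*10*(3 + 10))*38 = -12 + (2*10*13)*38 = -12 + 260*38 = -12 + 9880 = 9868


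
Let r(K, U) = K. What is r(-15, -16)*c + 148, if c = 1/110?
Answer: 3253/22 ≈ 147.86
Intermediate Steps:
c = 1/110 ≈ 0.0090909
r(-15, -16)*c + 148 = -15*1/110 + 148 = -3/22 + 148 = 3253/22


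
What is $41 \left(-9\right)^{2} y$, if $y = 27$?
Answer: $89667$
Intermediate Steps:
$41 \left(-9\right)^{2} y = 41 \left(-9\right)^{2} \cdot 27 = 41 \cdot 81 \cdot 27 = 3321 \cdot 27 = 89667$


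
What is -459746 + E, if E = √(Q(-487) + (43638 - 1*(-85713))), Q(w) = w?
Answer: -459746 + 4*√8054 ≈ -4.5939e+5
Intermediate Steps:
E = 4*√8054 (E = √(-487 + (43638 - 1*(-85713))) = √(-487 + (43638 + 85713)) = √(-487 + 129351) = √128864 = 4*√8054 ≈ 358.98)
-459746 + E = -459746 + 4*√8054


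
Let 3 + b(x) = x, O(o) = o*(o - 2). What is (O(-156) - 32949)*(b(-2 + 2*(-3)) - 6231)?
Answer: 51814842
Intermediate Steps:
O(o) = o*(-2 + o)
b(x) = -3 + x
(O(-156) - 32949)*(b(-2 + 2*(-3)) - 6231) = (-156*(-2 - 156) - 32949)*((-3 + (-2 + 2*(-3))) - 6231) = (-156*(-158) - 32949)*((-3 + (-2 - 6)) - 6231) = (24648 - 32949)*((-3 - 8) - 6231) = -8301*(-11 - 6231) = -8301*(-6242) = 51814842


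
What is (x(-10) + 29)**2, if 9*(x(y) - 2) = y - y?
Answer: 961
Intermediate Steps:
x(y) = 2 (x(y) = 2 + (y - y)/9 = 2 + (1/9)*0 = 2 + 0 = 2)
(x(-10) + 29)**2 = (2 + 29)**2 = 31**2 = 961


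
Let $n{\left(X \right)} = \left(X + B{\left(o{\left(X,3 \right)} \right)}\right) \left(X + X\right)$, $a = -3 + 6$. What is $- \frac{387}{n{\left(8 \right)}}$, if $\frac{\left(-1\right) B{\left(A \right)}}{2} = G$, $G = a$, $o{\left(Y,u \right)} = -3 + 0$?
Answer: $- \frac{387}{32} \approx -12.094$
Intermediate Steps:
$o{\left(Y,u \right)} = -3$
$a = 3$
$G = 3$
$B{\left(A \right)} = -6$ ($B{\left(A \right)} = \left(-2\right) 3 = -6$)
$n{\left(X \right)} = 2 X \left(-6 + X\right)$ ($n{\left(X \right)} = \left(X - 6\right) \left(X + X\right) = \left(-6 + X\right) 2 X = 2 X \left(-6 + X\right)$)
$- \frac{387}{n{\left(8 \right)}} = - \frac{387}{2 \cdot 8 \left(-6 + 8\right)} = - \frac{387}{2 \cdot 8 \cdot 2} = - \frac{387}{32}$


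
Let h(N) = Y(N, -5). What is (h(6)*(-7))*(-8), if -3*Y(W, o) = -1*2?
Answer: 112/3 ≈ 37.333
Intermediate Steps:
Y(W, o) = ⅔ (Y(W, o) = -(-1)*2/3 = -⅓*(-2) = ⅔)
h(N) = ⅔
(h(6)*(-7))*(-8) = ((⅔)*(-7))*(-8) = -14/3*(-8) = 112/3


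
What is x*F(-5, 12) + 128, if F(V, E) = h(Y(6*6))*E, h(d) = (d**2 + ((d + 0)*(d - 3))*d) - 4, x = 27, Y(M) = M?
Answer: 14275568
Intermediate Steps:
h(d) = -4 + d**2 + d**2*(-3 + d) (h(d) = (d**2 + (d*(-3 + d))*d) - 4 = (d**2 + d**2*(-3 + d)) - 4 = -4 + d**2 + d**2*(-3 + d))
F(V, E) = 44060*E (F(V, E) = (-4 + (6*6)**3 - 2*(6*6)**2)*E = (-4 + 36**3 - 2*36**2)*E = (-4 + 46656 - 2*1296)*E = (-4 + 46656 - 2592)*E = 44060*E)
x*F(-5, 12) + 128 = 27*(44060*12) + 128 = 27*528720 + 128 = 14275440 + 128 = 14275568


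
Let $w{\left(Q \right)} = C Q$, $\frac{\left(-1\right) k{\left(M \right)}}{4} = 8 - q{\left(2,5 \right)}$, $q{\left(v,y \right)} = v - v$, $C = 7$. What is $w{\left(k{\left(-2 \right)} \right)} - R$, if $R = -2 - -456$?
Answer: $-678$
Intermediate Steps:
$q{\left(v,y \right)} = 0$
$k{\left(M \right)} = -32$ ($k{\left(M \right)} = - 4 \left(8 - 0\right) = - 4 \left(8 + 0\right) = \left(-4\right) 8 = -32$)
$R = 454$ ($R = -2 + 456 = 454$)
$w{\left(Q \right)} = 7 Q$
$w{\left(k{\left(-2 \right)} \right)} - R = 7 \left(-32\right) - 454 = -224 - 454 = -678$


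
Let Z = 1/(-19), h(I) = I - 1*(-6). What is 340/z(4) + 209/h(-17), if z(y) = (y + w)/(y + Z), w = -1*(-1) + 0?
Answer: 4739/19 ≈ 249.42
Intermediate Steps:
w = 1 (w = 1 + 0 = 1)
h(I) = 6 + I (h(I) = I + 6 = 6 + I)
Z = -1/19 ≈ -0.052632
z(y) = (1 + y)/(-1/19 + y) (z(y) = (y + 1)/(y - 1/19) = (1 + y)/(-1/19 + y))
340/z(4) + 209/h(-17) = 340/((19*(1 + 4)/(-1 + 19*4))) + 209/(6 - 17) = 340/((19*5/(-1 + 76))) + 209/(-11) = 340/((19*5/75)) + 209*(-1/11) = 340/((19*(1/75)*5)) - 19 = 340/(19/15) - 19 = 340*(15/19) - 19 = 5100/19 - 19 = 4739/19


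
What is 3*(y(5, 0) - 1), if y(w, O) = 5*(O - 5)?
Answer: -78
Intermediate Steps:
y(w, O) = -25 + 5*O (y(w, O) = 5*(-5 + O) = -25 + 5*O)
3*(y(5, 0) - 1) = 3*((-25 + 5*0) - 1) = 3*((-25 + 0) - 1) = 3*(-25 - 1) = 3*(-26) = -78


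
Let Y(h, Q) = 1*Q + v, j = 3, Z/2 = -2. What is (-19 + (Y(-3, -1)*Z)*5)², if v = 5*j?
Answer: 89401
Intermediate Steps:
Z = -4 (Z = 2*(-2) = -4)
v = 15 (v = 5*3 = 15)
Y(h, Q) = 15 + Q (Y(h, Q) = 1*Q + 15 = Q + 15 = 15 + Q)
(-19 + (Y(-3, -1)*Z)*5)² = (-19 + ((15 - 1)*(-4))*5)² = (-19 + (14*(-4))*5)² = (-19 - 56*5)² = (-19 - 280)² = (-299)² = 89401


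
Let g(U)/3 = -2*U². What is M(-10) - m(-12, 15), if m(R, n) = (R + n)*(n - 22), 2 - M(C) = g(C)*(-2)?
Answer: -1177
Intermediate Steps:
g(U) = -6*U² (g(U) = 3*(-2*U²) = -6*U²)
M(C) = 2 - 12*C² (M(C) = 2 - (-6*C²)*(-2) = 2 - 12*C²)
m(R, n) = (-22 + n)*(R + n) (m(R, n) = (R + n)*(-22 + n) = (-22 + n)*(R + n))
M(-10) - m(-12, 15) = (2 - 12*(-10)²) - (15² - 22*(-12) - 22*15 - 12*15) = (2 - 12*100) - (225 + 264 - 330 - 180) = (2 - 1200) - 1*(-21) = -1198 + 21 = -1177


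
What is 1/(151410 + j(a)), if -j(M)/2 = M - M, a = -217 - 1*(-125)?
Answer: 1/151410 ≈ 6.6046e-6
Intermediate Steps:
a = -92 (a = -217 + 125 = -92)
j(M) = 0 (j(M) = -2*(M - M) = -2*0 = 0)
1/(151410 + j(a)) = 1/(151410 + 0) = 1/151410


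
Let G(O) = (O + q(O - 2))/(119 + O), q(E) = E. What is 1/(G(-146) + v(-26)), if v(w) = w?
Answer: -9/136 ≈ -0.066176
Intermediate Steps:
G(O) = (-2 + 2*O)/(119 + O) (G(O) = (O + (O - 2))/(119 + O) = (O + (-2 + O))/(119 + O) = (-2 + 2*O)/(119 + O))
1/(G(-146) + v(-26)) = 1/(2*(-1 - 146)/(119 - 146) - 26) = 1/(2*(-147)/(-27) - 26) = 1/(2*(-1/27)*(-147) - 26) = 1/(98/9 - 26) = 1/(-136/9) = -9/136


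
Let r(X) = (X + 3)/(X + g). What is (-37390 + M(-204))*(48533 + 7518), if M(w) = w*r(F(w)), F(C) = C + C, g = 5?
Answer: -849216930290/403 ≈ -2.1072e+9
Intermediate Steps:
F(C) = 2*C
r(X) = (3 + X)/(5 + X) (r(X) = (X + 3)/(X + 5) = (3 + X)/(5 + X))
M(w) = w*(3 + 2*w)/(5 + 2*w) (M(w) = w*((3 + 2*w)/(5 + 2*w)) = w*(3 + 2*w)/(5 + 2*w))
(-37390 + M(-204))*(48533 + 7518) = (-37390 - 204*(3 + 2*(-204))/(5 + 2*(-204)))*(48533 + 7518) = (-37390 - 204*(3 - 408)/(5 - 408))*56051 = (-37390 - 204*(-405)/(-403))*56051 = (-37390 - 204*(-1/403)*(-405))*56051 = (-37390 - 82620/403)*56051 = -15150790/403*56051 = -849216930290/403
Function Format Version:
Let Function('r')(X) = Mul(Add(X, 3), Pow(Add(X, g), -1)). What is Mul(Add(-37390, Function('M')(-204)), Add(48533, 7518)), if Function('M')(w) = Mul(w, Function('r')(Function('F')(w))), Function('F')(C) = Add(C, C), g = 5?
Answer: Rational(-849216930290, 403) ≈ -2.1072e+9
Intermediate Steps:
Function('F')(C) = Mul(2, C)
Function('r')(X) = Mul(Pow(Add(5, X), -1), Add(3, X)) (Function('r')(X) = Mul(Add(X, 3), Pow(Add(X, 5), -1)) = Mul(Add(3, X), Pow(Add(5, X), -1)) = Mul(Pow(Add(5, X), -1), Add(3, X)))
Function('M')(w) = Mul(w, Pow(Add(5, Mul(2, w)), -1), Add(3, Mul(2, w))) (Function('M')(w) = Mul(w, Mul(Pow(Add(5, Mul(2, w)), -1), Add(3, Mul(2, w)))) = Mul(w, Pow(Add(5, Mul(2, w)), -1), Add(3, Mul(2, w))))
Mul(Add(-37390, Function('M')(-204)), Add(48533, 7518)) = Mul(Add(-37390, Mul(-204, Pow(Add(5, Mul(2, -204)), -1), Add(3, Mul(2, -204)))), Add(48533, 7518)) = Mul(Add(-37390, Mul(-204, Pow(Add(5, -408), -1), Add(3, -408))), 56051) = Mul(Add(-37390, Mul(-204, Pow(-403, -1), -405)), 56051) = Mul(Add(-37390, Mul(-204, Rational(-1, 403), -405)), 56051) = Mul(Add(-37390, Rational(-82620, 403)), 56051) = Mul(Rational(-15150790, 403), 56051) = Rational(-849216930290, 403)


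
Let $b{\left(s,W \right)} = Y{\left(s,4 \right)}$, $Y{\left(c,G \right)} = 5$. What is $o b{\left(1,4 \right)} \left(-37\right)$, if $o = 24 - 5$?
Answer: $-3515$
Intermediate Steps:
$o = 19$ ($o = 24 - 5 = 19$)
$b{\left(s,W \right)} = 5$
$o b{\left(1,4 \right)} \left(-37\right) = 19 \cdot 5 \left(-37\right) = 95 \left(-37\right) = -3515$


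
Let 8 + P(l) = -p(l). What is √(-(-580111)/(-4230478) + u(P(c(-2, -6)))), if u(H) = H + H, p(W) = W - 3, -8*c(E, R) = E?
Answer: I*√971286020215/302177 ≈ 3.2615*I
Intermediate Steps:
c(E, R) = -E/8
p(W) = -3 + W
P(l) = -5 - l (P(l) = -8 - (-3 + l) = -8 + (3 - l) = -5 - l)
u(H) = 2*H
√(-(-580111)/(-4230478) + u(P(c(-2, -6)))) = √(-(-580111)/(-4230478) + 2*(-5 - (-1)*(-2)/8)) = √(-(-580111)*(-1)/4230478 + 2*(-5 - 1*¼)) = √(-1*82873/604354 + 2*(-5 - ¼)) = √(-82873/604354 + 2*(-21/4)) = √(-82873/604354 - 21/2) = √(-3214295/302177) = I*√971286020215/302177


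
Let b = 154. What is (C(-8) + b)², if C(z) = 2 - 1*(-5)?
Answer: 25921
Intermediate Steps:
C(z) = 7 (C(z) = 2 + 5 = 7)
(C(-8) + b)² = (7 + 154)² = 161² = 25921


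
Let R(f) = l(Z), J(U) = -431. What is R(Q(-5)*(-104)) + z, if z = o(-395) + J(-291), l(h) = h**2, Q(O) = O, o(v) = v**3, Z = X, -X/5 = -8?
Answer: -61628706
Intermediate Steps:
X = 40 (X = -5*(-8) = 40)
Z = 40
z = -61630306 (z = (-395)**3 - 431 = -61629875 - 431 = -61630306)
R(f) = 1600 (R(f) = 40**2 = 1600)
R(Q(-5)*(-104)) + z = 1600 - 61630306 = -61628706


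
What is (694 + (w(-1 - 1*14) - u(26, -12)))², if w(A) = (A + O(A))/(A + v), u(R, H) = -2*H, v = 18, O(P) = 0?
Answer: 442225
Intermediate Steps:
w(A) = A/(18 + A) (w(A) = (A + 0)/(A + 18) = A/(18 + A))
(694 + (w(-1 - 1*14) - u(26, -12)))² = (694 + ((-1 - 1*14)/(18 + (-1 - 1*14)) - (-2)*(-12)))² = (694 + ((-1 - 14)/(18 + (-1 - 14)) - 1*24))² = (694 + (-15/(18 - 15) - 24))² = (694 + (-15/3 - 24))² = (694 + (-15*⅓ - 24))² = (694 + (-5 - 24))² = (694 - 29)² = 665² = 442225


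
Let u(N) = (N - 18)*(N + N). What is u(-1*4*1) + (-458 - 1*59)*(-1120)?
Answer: 579216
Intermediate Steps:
u(N) = 2*N*(-18 + N) (u(N) = (-18 + N)*(2*N) = 2*N*(-18 + N))
u(-1*4*1) + (-458 - 1*59)*(-1120) = 2*(-1*4*1)*(-18 - 1*4*1) + (-458 - 1*59)*(-1120) = 2*(-4*1)*(-18 - 4*1) + (-458 - 59)*(-1120) = 2*(-4)*(-18 - 4) - 517*(-1120) = 2*(-4)*(-22) + 579040 = 176 + 579040 = 579216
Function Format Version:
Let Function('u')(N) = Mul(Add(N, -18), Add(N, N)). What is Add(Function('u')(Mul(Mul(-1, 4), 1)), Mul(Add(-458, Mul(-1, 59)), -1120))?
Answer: 579216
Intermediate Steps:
Function('u')(N) = Mul(2, N, Add(-18, N)) (Function('u')(N) = Mul(Add(-18, N), Mul(2, N)) = Mul(2, N, Add(-18, N)))
Add(Function('u')(Mul(Mul(-1, 4), 1)), Mul(Add(-458, Mul(-1, 59)), -1120)) = Add(Mul(2, Mul(Mul(-1, 4), 1), Add(-18, Mul(Mul(-1, 4), 1))), Mul(Add(-458, Mul(-1, 59)), -1120)) = Add(Mul(2, Mul(-4, 1), Add(-18, Mul(-4, 1))), Mul(Add(-458, -59), -1120)) = Add(Mul(2, -4, Add(-18, -4)), Mul(-517, -1120)) = Add(Mul(2, -4, -22), 579040) = Add(176, 579040) = 579216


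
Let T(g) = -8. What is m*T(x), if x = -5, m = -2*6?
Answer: 96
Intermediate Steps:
m = -12
m*T(x) = -12*(-8) = 96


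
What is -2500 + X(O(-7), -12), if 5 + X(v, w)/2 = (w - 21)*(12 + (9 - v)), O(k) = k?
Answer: -4358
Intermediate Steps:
X(v, w) = -10 + 2*(-21 + w)*(21 - v) (X(v, w) = -10 + 2*((w - 21)*(12 + (9 - v))) = -10 + 2*((-21 + w)*(21 - v)) = -10 + 2*(-21 + w)*(21 - v))
-2500 + X(O(-7), -12) = -2500 + (-892 + 42*(-7) + 42*(-12) - 2*(-7)*(-12)) = -2500 + (-892 - 294 - 504 - 168) = -2500 - 1858 = -4358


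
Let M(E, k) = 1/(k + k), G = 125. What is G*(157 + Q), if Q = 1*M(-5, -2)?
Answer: 78375/4 ≈ 19594.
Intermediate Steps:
M(E, k) = 1/(2*k)
Q = -1/4 (Q = 1*((1/2)/(-2)) = 1*((1/2)*(-1/2)) = 1*(-1/4) = -1/4 ≈ -0.25000)
G*(157 + Q) = 125*(157 - 1/4) = 125*(627/4) = 78375/4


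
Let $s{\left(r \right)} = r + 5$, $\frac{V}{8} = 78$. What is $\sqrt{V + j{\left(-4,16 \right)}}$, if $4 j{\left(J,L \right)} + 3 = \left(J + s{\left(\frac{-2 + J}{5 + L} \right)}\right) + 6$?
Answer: $\frac{\sqrt{122486}}{14} \approx 24.999$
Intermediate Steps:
$V = 624$ ($V = 8 \cdot 78 = 624$)
$s{\left(r \right)} = 5 + r$
$j{\left(J,L \right)} = 2 + \frac{J}{4} + \frac{-2 + J}{4 \left(5 + L\right)}$ ($j{\left(J,L \right)} = - \frac{3}{4} + \frac{\left(J + \left(5 + \frac{-2 + J}{5 + L}\right)\right) + 6}{4} = - \frac{3}{4} + \frac{\left(5 + J + \frac{-2 + J}{5 + L}\right) + 6}{4} = - \frac{3}{4} + \frac{11 + J + \frac{-2 + J}{5 + L}}{4} = - \frac{3}{4} + \left(\frac{11}{4} + \frac{J}{4} + \frac{-2 + J}{4 \left(5 + L\right)}\right) = 2 + \frac{J}{4} + \frac{-2 + J}{4 \left(5 + L\right)}$)
$\sqrt{V + j{\left(-4,16 \right)}} = \sqrt{624 + \frac{38 + 6 \left(-4\right) + 8 \cdot 16 - 64}{4 \left(5 + 16\right)}} = \sqrt{624 + \frac{38 - 24 + 128 - 64}{4 \cdot 21}} = \sqrt{624 + \frac{1}{4} \cdot \frac{1}{21} \cdot 78} = \sqrt{624 + \frac{13}{14}} = \sqrt{\frac{8749}{14}} = \frac{\sqrt{122486}}{14}$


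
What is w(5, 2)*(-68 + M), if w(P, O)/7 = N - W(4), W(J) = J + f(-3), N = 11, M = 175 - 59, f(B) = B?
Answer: 3360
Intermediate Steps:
M = 116
W(J) = -3 + J (W(J) = J - 3 = -3 + J)
w(P, O) = 70 (w(P, O) = 7*(11 - (-3 + 4)) = 7*(11 - 1*1) = 7*(11 - 1) = 7*10 = 70)
w(5, 2)*(-68 + M) = 70*(-68 + 116) = 70*48 = 3360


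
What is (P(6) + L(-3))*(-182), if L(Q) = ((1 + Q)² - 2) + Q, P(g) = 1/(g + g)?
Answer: 1001/6 ≈ 166.83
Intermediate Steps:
P(g) = 1/(2*g)
L(Q) = -2 + Q + (1 + Q)² (L(Q) = (-2 + (1 + Q)²) + Q = -2 + Q + (1 + Q)²)
(P(6) + L(-3))*(-182) = ((½)/6 + (-2 - 3 + (1 - 3)²))*(-182) = ((½)*(⅙) + (-2 - 3 + (-2)²))*(-182) = (1/12 + (-2 - 3 + 4))*(-182) = (1/12 - 1)*(-182) = -11/12*(-182) = 1001/6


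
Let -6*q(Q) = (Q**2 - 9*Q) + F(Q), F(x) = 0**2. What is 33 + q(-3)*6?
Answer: -3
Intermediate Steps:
F(x) = 0
q(Q) = -Q**2/6 + 3*Q/2 (q(Q) = -((Q**2 - 9*Q) + 0)/6 = -(Q**2 - 9*Q)/6 = -Q**2/6 + 3*Q/2)
33 + q(-3)*6 = 33 + ((1/6)*(-3)*(9 - 1*(-3)))*6 = 33 + ((1/6)*(-3)*(9 + 3))*6 = 33 + ((1/6)*(-3)*12)*6 = 33 - 6*6 = 33 - 36 = -3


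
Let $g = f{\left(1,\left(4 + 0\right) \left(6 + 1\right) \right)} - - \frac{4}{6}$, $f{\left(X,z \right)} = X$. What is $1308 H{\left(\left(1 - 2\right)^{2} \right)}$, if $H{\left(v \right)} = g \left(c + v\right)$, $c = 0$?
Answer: $2180$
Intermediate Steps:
$g = \frac{5}{3}$ ($g = 1 - - \frac{4}{6} = 1 - \left(-4\right) \frac{1}{6} = 1 - - \frac{2}{3} = 1 + \frac{2}{3} = \frac{5}{3} \approx 1.6667$)
$H{\left(v \right)} = \frac{5 v}{3}$ ($H{\left(v \right)} = \frac{5 \left(0 + v\right)}{3} = \frac{5 v}{3}$)
$1308 H{\left(\left(1 - 2\right)^{2} \right)} = 1308 \frac{5 \left(1 - 2\right)^{2}}{3} = 1308 \frac{5 \left(-1\right)^{2}}{3} = 1308 \cdot \frac{5}{3} \cdot 1 = 1308 \cdot \frac{5}{3} = 2180$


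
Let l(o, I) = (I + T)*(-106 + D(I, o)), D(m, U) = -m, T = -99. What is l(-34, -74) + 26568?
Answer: 32104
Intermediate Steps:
l(o, I) = (-106 - I)*(-99 + I) (l(o, I) = (I - 99)*(-106 - I) = (-99 + I)*(-106 - I) = (-106 - I)*(-99 + I))
l(-34, -74) + 26568 = (10494 - 1*(-74)**2 - 7*(-74)) + 26568 = (10494 - 1*5476 + 518) + 26568 = (10494 - 5476 + 518) + 26568 = 5536 + 26568 = 32104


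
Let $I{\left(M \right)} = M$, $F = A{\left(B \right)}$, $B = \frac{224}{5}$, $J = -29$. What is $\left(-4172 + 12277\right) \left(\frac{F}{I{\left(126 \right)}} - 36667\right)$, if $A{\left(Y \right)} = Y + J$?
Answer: $- \frac{37445312351}{126} \approx -2.9718 \cdot 10^{8}$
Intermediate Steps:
$B = \frac{224}{5}$ ($B = 224 \cdot \frac{1}{5} = \frac{224}{5} \approx 44.8$)
$A{\left(Y \right)} = -29 + Y$ ($A{\left(Y \right)} = Y - 29 = -29 + Y$)
$F = \frac{79}{5}$ ($F = -29 + \frac{224}{5} = \frac{79}{5} \approx 15.8$)
$\left(-4172 + 12277\right) \left(\frac{F}{I{\left(126 \right)}} - 36667\right) = \left(-4172 + 12277\right) \left(\frac{79}{5 \cdot 126} - 36667\right) = 8105 \left(\frac{79}{5} \cdot \frac{1}{126} - 36667\right) = 8105 \left(\frac{79}{630} - 36667\right) = 8105 \left(- \frac{23100131}{630}\right) = - \frac{37445312351}{126}$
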